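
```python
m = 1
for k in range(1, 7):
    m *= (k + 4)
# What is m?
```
Trace:
  m=1
  m=5, k=1
  m=30, k=2
  m=210, k=3
  m=1680, k=4
  m=15120, k=5
  m=151200, k=6

Final answer: 151200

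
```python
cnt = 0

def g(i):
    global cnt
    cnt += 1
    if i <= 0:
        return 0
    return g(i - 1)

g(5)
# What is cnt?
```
Call trace:
g(i=5)
  g(i=4)
    g(i=3)
      g(i=2)
        g(i=1)
          g(i=0)
          -> return 0
        -> return 0
      -> return 0
    -> return 0
  -> return 0
-> return 0

cnt is incremented once per call. g is entered once for each i = 5, 4, 3, 2, 1, 0 (the i <= 0 call returns without recursing), i.e. 5 + 1 calls.
cnt = 6

Final answer: 6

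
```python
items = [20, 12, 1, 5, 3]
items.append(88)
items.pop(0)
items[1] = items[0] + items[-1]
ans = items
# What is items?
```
Trace:
  items=[20, 12, 1, 5, 3]
  items=[20, 12, 1, 5, 3, 88]
  items=[12, 1, 5, 3, 88]
  items=[12, 100, 5, 3, 88]
  items=[12, 100, 5, 3, 88], ans=[12, 100, 5, 3, 88]

Final answer: [12, 100, 5, 3, 88]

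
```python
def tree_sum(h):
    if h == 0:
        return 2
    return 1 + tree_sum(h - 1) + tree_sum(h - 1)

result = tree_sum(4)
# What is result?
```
Call trace (a repeated sub-call is expanded the first time; later identical calls just restate its return value):
tree_sum(h=4)
  tree_sum(h=3)
    tree_sum(h=2)
      tree_sum(h=1)
        tree_sum(h=0)
        -> return 2
        tree_sum(h=0)
        -> return 2
      -> return 5
      tree_sum(h=1) -> return 5  (same call as traced above)
    -> return 11
    tree_sum(h=2) -> return 11  (same call as traced above)
  -> return 23
  tree_sum(h=3) -> return 23  (same call as traced above)
-> return 47

Final answer: 47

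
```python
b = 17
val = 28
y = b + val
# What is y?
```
Trace:
  b=17
  b=17, val=28
  b=17, val=28, y=45

Final answer: 45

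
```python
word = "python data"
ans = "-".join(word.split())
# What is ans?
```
Trace:
  word='python data'
  word='python data', ans='python-data'

Final answer: 'python-data'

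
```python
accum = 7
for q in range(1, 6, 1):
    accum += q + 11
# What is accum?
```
Trace:
  accum=7
  accum=19, q=1
  accum=32, q=2
  accum=46, q=3
  accum=61, q=4
  accum=77, q=5

Final answer: 77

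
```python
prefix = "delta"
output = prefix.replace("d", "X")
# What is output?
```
Trace:
  prefix='delta'
  prefix='delta', output='Xelta'

Final answer: 'Xelta'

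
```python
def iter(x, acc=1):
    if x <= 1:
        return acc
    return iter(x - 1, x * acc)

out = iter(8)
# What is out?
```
Call trace:
iter(x=8, acc=1)
  iter(x=7, acc=8)
    iter(x=6, acc=56)
      iter(x=5, acc=336)
        iter(x=4, acc=1680)
          iter(x=3, acc=6720)
            iter(x=2, acc=20160)
              iter(x=1, acc=40320)
              -> return 40320
            -> return 40320
          -> return 40320
        -> return 40320
      -> return 40320
    -> return 40320
  -> return 40320
-> return 40320

Final answer: 40320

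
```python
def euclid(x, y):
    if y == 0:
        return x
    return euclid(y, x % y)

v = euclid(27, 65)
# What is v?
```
Call trace:
euclid(x=27, y=65)
  euclid(x=65, y=27)
    euclid(x=27, y=11)
      euclid(x=11, y=5)
        euclid(x=5, y=1)
          euclid(x=1, y=0)
          -> return 1
        -> return 1
      -> return 1
    -> return 1
  -> return 1
-> return 1

Final answer: 1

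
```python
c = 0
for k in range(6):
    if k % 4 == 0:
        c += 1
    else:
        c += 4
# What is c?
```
Trace:
  c=0
  c=1, k=0
  c=5, k=1
  c=9, k=2
  c=13, k=3
  c=14, k=4
  c=18, k=5

Final answer: 18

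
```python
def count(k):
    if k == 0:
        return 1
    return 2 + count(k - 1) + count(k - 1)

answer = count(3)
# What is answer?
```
Call trace (a repeated sub-call is expanded the first time; later identical calls just restate its return value):
count(k=3)
  count(k=2)
    count(k=1)
      count(k=0)
      -> return 1
      count(k=0)
      -> return 1
    -> return 4
    count(k=1) -> return 4  (same call as traced above)
  -> return 10
  count(k=2) -> return 10  (same call as traced above)
-> return 22

Final answer: 22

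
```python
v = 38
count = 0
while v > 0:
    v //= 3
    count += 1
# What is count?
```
Trace:
  v=38
  v=38, count=0
  v=12, count=1
  v=4, count=2
  v=1, count=3
  v=0, count=4

Final answer: 4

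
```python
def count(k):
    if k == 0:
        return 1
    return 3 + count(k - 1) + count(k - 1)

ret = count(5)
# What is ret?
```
Call trace (a repeated sub-call is expanded the first time; later identical calls just restate its return value):
count(k=5)
  count(k=4)
    count(k=3)
      count(k=2)
        count(k=1)
          count(k=0)
          -> return 1
          count(k=0)
          -> return 1
        -> return 5
        count(k=1) -> return 5  (same call as traced above)
      -> return 13
      count(k=2) -> return 13  (same call as traced above)
    -> return 29
    count(k=3) -> return 29  (same call as traced above)
  -> return 61
  count(k=4) -> return 61  (same call as traced above)
-> return 125

Final answer: 125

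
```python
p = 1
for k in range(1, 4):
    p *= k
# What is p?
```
Trace:
  p=1
  p=1, k=1
  p=2, k=2
  p=6, k=3

Final answer: 6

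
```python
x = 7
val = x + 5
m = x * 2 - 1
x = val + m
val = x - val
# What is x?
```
Trace:
  x=7
  x=7, val=12
  x=7, val=12, m=13
  x=25, val=12, m=13
  x=25, val=13, m=13

Final answer: 25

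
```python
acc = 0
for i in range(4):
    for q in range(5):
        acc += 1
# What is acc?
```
Trace:
  acc=0
  acc=1, i=0, q=0
  acc=2, i=0, q=1
  acc=3, i=0, q=2
  acc=4, i=0, q=3
  acc=5, i=0, q=4
  acc=6, i=1, q=0
  acc=7, i=1, q=1
  acc=8, i=1, q=2
  acc=9, i=1, q=3
  acc=10, i=1, q=4
  acc=11, i=2, q=0
  acc=12, i=2, q=1
  acc=13, i=2, q=2
  acc=14, i=2, q=3
  acc=15, i=2, q=4
  acc=16, i=3, q=0
  acc=17, i=3, q=1
  acc=18, i=3, q=2
  acc=19, i=3, q=3
  acc=20, i=3, q=4

Final answer: 20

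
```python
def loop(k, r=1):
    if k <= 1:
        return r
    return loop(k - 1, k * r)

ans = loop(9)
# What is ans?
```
Call trace:
loop(k=9, r=1)
  loop(k=8, r=9)
    loop(k=7, r=72)
      loop(k=6, r=504)
        loop(k=5, r=3024)
          loop(k=4, r=15120)
            loop(k=3, r=60480)
              loop(k=2, r=181440)
                loop(k=1, r=362880)
                -> return 362880
              -> return 362880
            -> return 362880
          -> return 362880
        -> return 362880
      -> return 362880
    -> return 362880
  -> return 362880
-> return 362880

Final answer: 362880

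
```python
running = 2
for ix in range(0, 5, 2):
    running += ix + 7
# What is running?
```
Trace:
  running=2
  running=9, ix=0
  running=18, ix=2
  running=29, ix=4

Final answer: 29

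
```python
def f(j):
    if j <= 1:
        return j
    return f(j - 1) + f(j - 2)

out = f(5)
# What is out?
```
Call trace (a repeated sub-call is expanded the first time; later identical calls just restate its return value):
f(j=5)
  f(j=4)
    f(j=3)
      f(j=2)
        f(j=1)
        -> return 1
        f(j=0)
        -> return 0
      -> return 1
      f(j=1)
      -> return 1
    -> return 2
    f(j=2) -> return 1  (same call as traced above)
  -> return 3
  f(j=3) -> return 2  (same call as traced above)
-> return 5

Final answer: 5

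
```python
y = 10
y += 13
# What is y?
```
Trace:
  y=10
  y=23

Final answer: 23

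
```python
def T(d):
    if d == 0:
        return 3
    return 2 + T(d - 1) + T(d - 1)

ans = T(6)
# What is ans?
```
Call trace (a repeated sub-call is expanded the first time; later identical calls just restate its return value):
T(d=6)
  T(d=5)
    T(d=4)
      T(d=3)
        T(d=2)
          T(d=1)
            T(d=0)
            -> return 3
            T(d=0)
            -> return 3
          -> return 8
          T(d=1) -> return 8  (same call as traced above)
        -> return 18
        T(d=2) -> return 18  (same call as traced above)
      -> return 38
      T(d=3) -> return 38  (same call as traced above)
    -> return 78
    T(d=4) -> return 78  (same call as traced above)
  -> return 158
  T(d=5) -> return 158  (same call as traced above)
-> return 318

Final answer: 318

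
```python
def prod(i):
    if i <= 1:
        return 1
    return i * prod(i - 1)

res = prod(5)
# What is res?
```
Call trace:
prod(i=5)
  prod(i=4)
    prod(i=3)
      prod(i=2)
        prod(i=1)
        -> return 1
      -> return 2
    -> return 6
  -> return 24
-> return 120

Final answer: 120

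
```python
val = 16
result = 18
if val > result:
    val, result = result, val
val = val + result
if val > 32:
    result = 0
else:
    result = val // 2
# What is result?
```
Trace:
  val=16
  val=16, result=18
  val=16, result=18
  val=34, result=18
  val=34, result=0

Final answer: 0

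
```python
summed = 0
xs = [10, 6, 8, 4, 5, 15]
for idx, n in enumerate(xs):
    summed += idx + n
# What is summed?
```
Trace:
  summed=0
  summed=10, idx=0, n=10
  summed=17, idx=1, n=6
  summed=27, idx=2, n=8
  summed=34, idx=3, n=4
  summed=43, idx=4, n=5
  summed=63, idx=5, n=15

Final answer: 63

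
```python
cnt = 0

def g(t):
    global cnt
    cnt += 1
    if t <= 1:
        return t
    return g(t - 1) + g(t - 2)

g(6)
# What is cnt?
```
Call trace (a repeated sub-call is expanded the first time; later identical calls just restate its return value):
g(t=6)
  g(t=5)
    g(t=4)
      g(t=3)
        g(t=2)
          g(t=1)
          -> return 1
          g(t=0)
          -> return 0
        -> return 1
        g(t=1)
        -> return 1
      -> return 2
      g(t=2) -> return 1  (same call as traced above)
    -> return 3
    g(t=3) -> return 2  (same call as traced above)
  -> return 5
  g(t=4) -> return 3  (same call as traced above)
-> return 8

cnt is incremented once per call, so count the calls in each subtree. Let C(t) = number of calls made by g(t).
C(0) = C(1) = 1 (base case, no recursion); C(t) = 1 + C(t - 1) + C(t - 2) otherwise.
C(2) = 1 + C(1) + C(0) = 1 + 1 + 1 = 3
C(3) = 1 + C(2) + C(1) = 1 + 3 + 1 = 5
C(4) = 1 + C(3) + C(2) = 1 + 5 + 3 = 9
C(5) = 1 + C(4) + C(3) = 1 + 9 + 5 = 15
C(6) = 1 + C(5) + C(4) = 1 + 15 + 9 = 25
cnt = C(6) = 25

Final answer: 25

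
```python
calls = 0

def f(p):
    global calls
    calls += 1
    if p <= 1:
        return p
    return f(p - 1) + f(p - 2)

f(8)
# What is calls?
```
Call trace (a repeated sub-call is expanded the first time; later identical calls just restate its return value):
f(p=8)
  f(p=7)
    f(p=6)
      f(p=5)
        f(p=4)
          f(p=3)
            f(p=2)
              f(p=1)
              -> return 1
              f(p=0)
              -> return 0
            -> return 1
            f(p=1)
            -> return 1
          -> return 2
          f(p=2) -> return 1  (same call as traced above)
        -> return 3
        f(p=3) -> return 2  (same call as traced above)
      -> return 5
      f(p=4) -> return 3  (same call as traced above)
    -> return 8
    f(p=5) -> return 5  (same call as traced above)
  -> return 13
  f(p=6) -> return 8  (same call as traced above)
-> return 21

calls is incremented once per call, so count the calls in each subtree. Let C(p) = number of calls made by f(p).
C(0) = C(1) = 1 (base case, no recursion); C(p) = 1 + C(p - 1) + C(p - 2) otherwise.
C(2) = 1 + C(1) + C(0) = 1 + 1 + 1 = 3
C(3) = 1 + C(2) + C(1) = 1 + 3 + 1 = 5
C(4) = 1 + C(3) + C(2) = 1 + 5 + 3 = 9
C(5) = 1 + C(4) + C(3) = 1 + 9 + 5 = 15
C(6) = 1 + C(5) + C(4) = 1 + 15 + 9 = 25
C(7) = 1 + C(6) + C(5) = 1 + 25 + 15 = 41
C(8) = 1 + C(7) + C(6) = 1 + 41 + 25 = 67
calls = C(8) = 67

Final answer: 67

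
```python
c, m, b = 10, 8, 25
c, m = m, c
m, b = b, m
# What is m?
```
Trace:
  c=10, m=8, b=25
  c=8, m=10, b=25
  c=8, m=25, b=10

Final answer: 25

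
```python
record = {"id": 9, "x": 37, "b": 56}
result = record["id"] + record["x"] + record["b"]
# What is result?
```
Trace:
  record={'id': 9, 'x': 37, 'b': 56}
  record={'id': 9, 'x': 37, 'b': 56}, result=102

Final answer: 102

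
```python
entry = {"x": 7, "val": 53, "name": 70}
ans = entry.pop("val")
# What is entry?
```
Trace:
  entry={'x': 7, 'val': 53, 'name': 70}
  entry={'x': 7, 'name': 70}, ans=53

Final answer: {'x': 7, 'name': 70}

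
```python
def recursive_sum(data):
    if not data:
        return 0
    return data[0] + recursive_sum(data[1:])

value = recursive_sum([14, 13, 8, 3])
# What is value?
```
Call trace:
recursive_sum(data=[14, 13, 8, 3])
  recursive_sum(data=[13, 8, 3])
    recursive_sum(data=[8, 3])
      recursive_sum(data=[3])
        recursive_sum(data=[])
        -> return 0
      -> return 3
    -> return 11
  -> return 24
-> return 38

Final answer: 38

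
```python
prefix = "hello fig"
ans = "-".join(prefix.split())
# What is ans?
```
Trace:
  prefix='hello fig'
  prefix='hello fig', ans='hello-fig'

Final answer: 'hello-fig'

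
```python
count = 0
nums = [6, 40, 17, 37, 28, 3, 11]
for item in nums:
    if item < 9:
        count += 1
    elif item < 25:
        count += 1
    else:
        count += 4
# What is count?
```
Trace:
  count=0
  count=1, item=6
  count=5, item=40
  count=6, item=17
  count=10, item=37
  count=14, item=28
  count=15, item=3
  count=16, item=11

Final answer: 16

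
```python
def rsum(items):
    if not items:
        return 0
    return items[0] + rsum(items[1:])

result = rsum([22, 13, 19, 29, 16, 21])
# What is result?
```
Call trace:
rsum(items=[22, 13, 19, 29, 16, 21])
  rsum(items=[13, 19, 29, 16, 21])
    rsum(items=[19, 29, 16, 21])
      rsum(items=[29, 16, 21])
        rsum(items=[16, 21])
          rsum(items=[21])
            rsum(items=[])
            -> return 0
          -> return 21
        -> return 37
      -> return 66
    -> return 85
  -> return 98
-> return 120

Final answer: 120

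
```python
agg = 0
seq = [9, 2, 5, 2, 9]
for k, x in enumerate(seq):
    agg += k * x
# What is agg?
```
Trace:
  agg=0
  agg=0, k=0, x=9
  agg=2, k=1, x=2
  agg=12, k=2, x=5
  agg=18, k=3, x=2
  agg=54, k=4, x=9

Final answer: 54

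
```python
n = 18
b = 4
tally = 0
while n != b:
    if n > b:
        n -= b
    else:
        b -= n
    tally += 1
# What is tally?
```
Trace:
  n=18
  n=18, b=4
  n=18, b=4, tally=0
  n=14, b=4, tally=1
  n=10, b=4, tally=2
  n=6, b=4, tally=3
  n=2, b=4, tally=4
  n=2, b=2, tally=5

Final answer: 5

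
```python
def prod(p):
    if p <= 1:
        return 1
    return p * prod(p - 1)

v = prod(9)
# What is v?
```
Call trace:
prod(p=9)
  prod(p=8)
    prod(p=7)
      prod(p=6)
        prod(p=5)
          prod(p=4)
            prod(p=3)
              prod(p=2)
                prod(p=1)
                -> return 1
              -> return 2
            -> return 6
          -> return 24
        -> return 120
      -> return 720
    -> return 5040
  -> return 40320
-> return 362880

Final answer: 362880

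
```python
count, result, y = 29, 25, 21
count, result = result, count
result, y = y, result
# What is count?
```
Trace:
  count=29, result=25, y=21
  count=25, result=29, y=21
  count=25, result=21, y=29

Final answer: 25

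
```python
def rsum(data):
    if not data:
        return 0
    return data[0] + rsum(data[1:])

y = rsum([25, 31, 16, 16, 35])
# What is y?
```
Call trace:
rsum(data=[25, 31, 16, 16, 35])
  rsum(data=[31, 16, 16, 35])
    rsum(data=[16, 16, 35])
      rsum(data=[16, 35])
        rsum(data=[35])
          rsum(data=[])
          -> return 0
        -> return 35
      -> return 51
    -> return 67
  -> return 98
-> return 123

Final answer: 123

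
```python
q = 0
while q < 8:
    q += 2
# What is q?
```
Trace:
  q=0
  q=2
  q=4
  q=6
  q=8

Final answer: 8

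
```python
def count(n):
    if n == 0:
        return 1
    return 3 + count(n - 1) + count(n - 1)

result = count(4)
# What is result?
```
Call trace (a repeated sub-call is expanded the first time; later identical calls just restate its return value):
count(n=4)
  count(n=3)
    count(n=2)
      count(n=1)
        count(n=0)
        -> return 1
        count(n=0)
        -> return 1
      -> return 5
      count(n=1) -> return 5  (same call as traced above)
    -> return 13
    count(n=2) -> return 13  (same call as traced above)
  -> return 29
  count(n=3) -> return 29  (same call as traced above)
-> return 61

Final answer: 61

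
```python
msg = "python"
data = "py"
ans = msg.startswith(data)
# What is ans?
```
Trace:
  msg='python'
  msg='python', data='py'
  msg='python', data='py', ans=True

Final answer: True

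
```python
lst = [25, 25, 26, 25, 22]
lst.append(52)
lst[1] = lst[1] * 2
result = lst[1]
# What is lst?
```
Trace:
  lst=[25, 25, 26, 25, 22]
  lst=[25, 25, 26, 25, 22, 52]
  lst=[25, 50, 26, 25, 22, 52]
  lst=[25, 50, 26, 25, 22, 52], result=50

Final answer: [25, 50, 26, 25, 22, 52]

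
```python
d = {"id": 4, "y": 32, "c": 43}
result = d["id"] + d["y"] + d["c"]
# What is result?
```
Trace:
  d={'id': 4, 'y': 32, 'c': 43}
  d={'id': 4, 'y': 32, 'c': 43}, result=79

Final answer: 79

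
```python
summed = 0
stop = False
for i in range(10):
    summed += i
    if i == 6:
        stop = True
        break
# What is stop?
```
Trace:
  summed=0
  summed=0, stop=False
  summed=0, stop=False, i=0
  summed=1, stop=False, i=1
  summed=3, stop=False, i=2
  summed=6, stop=False, i=3
  summed=10, stop=False, i=4
  summed=15, stop=False, i=5
  summed=21, stop=True, i=6

Final answer: True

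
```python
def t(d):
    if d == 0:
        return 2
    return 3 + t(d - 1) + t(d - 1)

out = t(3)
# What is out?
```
Call trace (a repeated sub-call is expanded the first time; later identical calls just restate its return value):
t(d=3)
  t(d=2)
    t(d=1)
      t(d=0)
      -> return 2
      t(d=0)
      -> return 2
    -> return 7
    t(d=1) -> return 7  (same call as traced above)
  -> return 17
  t(d=2) -> return 17  (same call as traced above)
-> return 37

Final answer: 37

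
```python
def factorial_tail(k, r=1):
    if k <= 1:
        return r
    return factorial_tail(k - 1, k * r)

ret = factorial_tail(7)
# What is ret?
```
Call trace:
factorial_tail(k=7, r=1)
  factorial_tail(k=6, r=7)
    factorial_tail(k=5, r=42)
      factorial_tail(k=4, r=210)
        factorial_tail(k=3, r=840)
          factorial_tail(k=2, r=2520)
            factorial_tail(k=1, r=5040)
            -> return 5040
          -> return 5040
        -> return 5040
      -> return 5040
    -> return 5040
  -> return 5040
-> return 5040

Final answer: 5040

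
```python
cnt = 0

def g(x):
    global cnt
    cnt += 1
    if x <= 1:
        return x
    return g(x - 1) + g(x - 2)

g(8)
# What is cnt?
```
Call trace (a repeated sub-call is expanded the first time; later identical calls just restate its return value):
g(x=8)
  g(x=7)
    g(x=6)
      g(x=5)
        g(x=4)
          g(x=3)
            g(x=2)
              g(x=1)
              -> return 1
              g(x=0)
              -> return 0
            -> return 1
            g(x=1)
            -> return 1
          -> return 2
          g(x=2) -> return 1  (same call as traced above)
        -> return 3
        g(x=3) -> return 2  (same call as traced above)
      -> return 5
      g(x=4) -> return 3  (same call as traced above)
    -> return 8
    g(x=5) -> return 5  (same call as traced above)
  -> return 13
  g(x=6) -> return 8  (same call as traced above)
-> return 21

cnt is incremented once per call, so count the calls in each subtree. Let C(x) = number of calls made by g(x).
C(0) = C(1) = 1 (base case, no recursion); C(x) = 1 + C(x - 1) + C(x - 2) otherwise.
C(2) = 1 + C(1) + C(0) = 1 + 1 + 1 = 3
C(3) = 1 + C(2) + C(1) = 1 + 3 + 1 = 5
C(4) = 1 + C(3) + C(2) = 1 + 5 + 3 = 9
C(5) = 1 + C(4) + C(3) = 1 + 9 + 5 = 15
C(6) = 1 + C(5) + C(4) = 1 + 15 + 9 = 25
C(7) = 1 + C(6) + C(5) = 1 + 25 + 15 = 41
C(8) = 1 + C(7) + C(6) = 1 + 41 + 25 = 67
cnt = C(8) = 67

Final answer: 67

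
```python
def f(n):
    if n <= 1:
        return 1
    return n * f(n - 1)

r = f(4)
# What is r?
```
Call trace:
f(n=4)
  f(n=3)
    f(n=2)
      f(n=1)
      -> return 1
    -> return 2
  -> return 6
-> return 24

Final answer: 24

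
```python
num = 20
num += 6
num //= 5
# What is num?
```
Trace:
  num=20
  num=26
  num=5

Final answer: 5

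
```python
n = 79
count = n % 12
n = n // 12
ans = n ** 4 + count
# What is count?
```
Trace:
  n=79
  n=79, count=7
  n=6, count=7
  n=6, count=7, ans=1303

Final answer: 7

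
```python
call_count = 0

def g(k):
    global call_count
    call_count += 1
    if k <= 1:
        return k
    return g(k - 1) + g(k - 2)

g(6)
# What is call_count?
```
Call trace (a repeated sub-call is expanded the first time; later identical calls just restate its return value):
g(k=6)
  g(k=5)
    g(k=4)
      g(k=3)
        g(k=2)
          g(k=1)
          -> return 1
          g(k=0)
          -> return 0
        -> return 1
        g(k=1)
        -> return 1
      -> return 2
      g(k=2) -> return 1  (same call as traced above)
    -> return 3
    g(k=3) -> return 2  (same call as traced above)
  -> return 5
  g(k=4) -> return 3  (same call as traced above)
-> return 8

call_count is incremented once per call, so count the calls in each subtree. Let C(k) = number of calls made by g(k).
C(0) = C(1) = 1 (base case, no recursion); C(k) = 1 + C(k - 1) + C(k - 2) otherwise.
C(2) = 1 + C(1) + C(0) = 1 + 1 + 1 = 3
C(3) = 1 + C(2) + C(1) = 1 + 3 + 1 = 5
C(4) = 1 + C(3) + C(2) = 1 + 5 + 3 = 9
C(5) = 1 + C(4) + C(3) = 1 + 9 + 5 = 15
C(6) = 1 + C(5) + C(4) = 1 + 15 + 9 = 25
call_count = C(6) = 25

Final answer: 25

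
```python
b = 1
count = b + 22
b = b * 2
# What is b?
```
Trace:
  b=1
  b=1, count=23
  b=2, count=23

Final answer: 2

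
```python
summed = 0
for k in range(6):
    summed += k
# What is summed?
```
Trace:
  summed=0
  summed=0, k=0
  summed=1, k=1
  summed=3, k=2
  summed=6, k=3
  summed=10, k=4
  summed=15, k=5

Final answer: 15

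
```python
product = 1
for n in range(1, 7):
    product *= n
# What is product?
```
Trace:
  product=1
  product=1, n=1
  product=2, n=2
  product=6, n=3
  product=24, n=4
  product=120, n=5
  product=720, n=6

Final answer: 720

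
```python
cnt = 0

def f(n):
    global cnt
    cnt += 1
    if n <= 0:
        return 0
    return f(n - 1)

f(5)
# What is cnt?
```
Call trace:
f(n=5)
  f(n=4)
    f(n=3)
      f(n=2)
        f(n=1)
          f(n=0)
          -> return 0
        -> return 0
      -> return 0
    -> return 0
  -> return 0
-> return 0

cnt is incremented once per call. f is entered once for each n = 5, 4, 3, 2, 1, 0 (the n <= 0 call returns without recursing), i.e. 5 + 1 calls.
cnt = 6

Final answer: 6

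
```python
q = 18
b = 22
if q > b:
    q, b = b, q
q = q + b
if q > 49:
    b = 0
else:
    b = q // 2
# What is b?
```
Trace:
  q=18
  q=18, b=22
  q=18, b=22
  q=40, b=22
  q=40, b=20

Final answer: 20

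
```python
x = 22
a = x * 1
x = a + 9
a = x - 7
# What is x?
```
Trace:
  x=22
  x=22, a=22
  x=31, a=22
  x=31, a=24

Final answer: 31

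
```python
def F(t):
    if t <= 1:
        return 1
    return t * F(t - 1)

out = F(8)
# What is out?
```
Call trace:
F(t=8)
  F(t=7)
    F(t=6)
      F(t=5)
        F(t=4)
          F(t=3)
            F(t=2)
              F(t=1)
              -> return 1
            -> return 2
          -> return 6
        -> return 24
      -> return 120
    -> return 720
  -> return 5040
-> return 40320

Final answer: 40320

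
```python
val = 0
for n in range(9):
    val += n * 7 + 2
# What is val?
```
Trace:
  val=0
  val=2, n=0
  val=11, n=1
  val=27, n=2
  val=50, n=3
  val=80, n=4
  val=117, n=5
  val=161, n=6
  val=212, n=7
  val=270, n=8

Final answer: 270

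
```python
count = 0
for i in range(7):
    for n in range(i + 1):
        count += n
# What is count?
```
Trace:
  count=0
  count=0, i=0, n=0
  count=0, i=1, n=0
  count=1, i=1, n=1
  count=1, i=2, n=0
  count=2, i=2, n=1
  count=4, i=2, n=2
  count=4, i=3, n=0
  count=5, i=3, n=1
  count=7, i=3, n=2
  count=10, i=3, n=3
  count=10, i=4, n=0
  count=11, i=4, n=1
  count=13, i=4, n=2
  count=16, i=4, n=3
  count=20, i=4, n=4
  count=20, i=5, n=0
  count=21, i=5, n=1
  count=23, i=5, n=2
  count=26, i=5, n=3
  count=30, i=5, n=4
  count=35, i=5, n=5
  count=35, i=6, n=0
  count=36, i=6, n=1
  count=38, i=6, n=2
  count=41, i=6, n=3
  count=45, i=6, n=4
  count=50, i=6, n=5
  count=56, i=6, n=6

Final answer: 56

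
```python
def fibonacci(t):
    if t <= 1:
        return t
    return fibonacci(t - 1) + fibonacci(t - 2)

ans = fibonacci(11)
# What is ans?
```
Call trace (a repeated sub-call is expanded the first time; later identical calls just restate its return value):
fibonacci(t=11)
  fibonacci(t=10)
    fibonacci(t=9)
      fibonacci(t=8)
        fibonacci(t=7)
          fibonacci(t=6)
            fibonacci(t=5)
              fibonacci(t=4)
                fibonacci(t=3)
                  fibonacci(t=2)
                    fibonacci(t=1)
                    -> return 1
                    fibonacci(t=0)
                    -> return 0
                  -> return 1
                  fibonacci(t=1)
                  -> return 1
                -> return 2
                fibonacci(t=2) -> return 1  (same call as traced above)
              -> return 3
              fibonacci(t=3) -> return 2  (same call as traced above)
            -> return 5
            fibonacci(t=4) -> return 3  (same call as traced above)
          -> return 8
          fibonacci(t=5) -> return 5  (same call as traced above)
        -> return 13
        fibonacci(t=6) -> return 8  (same call as traced above)
      -> return 21
      fibonacci(t=7) -> return 13  (same call as traced above)
    -> return 34
    fibonacci(t=8) -> return 21  (same call as traced above)
  -> return 55
  fibonacci(t=9) -> return 34  (same call as traced above)
-> return 89

Final answer: 89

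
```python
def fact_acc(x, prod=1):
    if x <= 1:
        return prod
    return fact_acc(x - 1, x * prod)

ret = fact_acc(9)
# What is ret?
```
Call trace:
fact_acc(x=9, prod=1)
  fact_acc(x=8, prod=9)
    fact_acc(x=7, prod=72)
      fact_acc(x=6, prod=504)
        fact_acc(x=5, prod=3024)
          fact_acc(x=4, prod=15120)
            fact_acc(x=3, prod=60480)
              fact_acc(x=2, prod=181440)
                fact_acc(x=1, prod=362880)
                -> return 362880
              -> return 362880
            -> return 362880
          -> return 362880
        -> return 362880
      -> return 362880
    -> return 362880
  -> return 362880
-> return 362880

Final answer: 362880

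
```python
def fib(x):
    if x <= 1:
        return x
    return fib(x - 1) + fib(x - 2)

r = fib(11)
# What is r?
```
Call trace (a repeated sub-call is expanded the first time; later identical calls just restate its return value):
fib(x=11)
  fib(x=10)
    fib(x=9)
      fib(x=8)
        fib(x=7)
          fib(x=6)
            fib(x=5)
              fib(x=4)
                fib(x=3)
                  fib(x=2)
                    fib(x=1)
                    -> return 1
                    fib(x=0)
                    -> return 0
                  -> return 1
                  fib(x=1)
                  -> return 1
                -> return 2
                fib(x=2) -> return 1  (same call as traced above)
              -> return 3
              fib(x=3) -> return 2  (same call as traced above)
            -> return 5
            fib(x=4) -> return 3  (same call as traced above)
          -> return 8
          fib(x=5) -> return 5  (same call as traced above)
        -> return 13
        fib(x=6) -> return 8  (same call as traced above)
      -> return 21
      fib(x=7) -> return 13  (same call as traced above)
    -> return 34
    fib(x=8) -> return 21  (same call as traced above)
  -> return 55
  fib(x=9) -> return 34  (same call as traced above)
-> return 89

Final answer: 89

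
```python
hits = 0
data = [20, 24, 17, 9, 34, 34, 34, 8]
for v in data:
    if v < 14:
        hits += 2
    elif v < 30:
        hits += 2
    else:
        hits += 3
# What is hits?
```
Trace:
  hits=0
  hits=2, v=20
  hits=4, v=24
  hits=6, v=17
  hits=8, v=9
  hits=11, v=34
  hits=14, v=34
  hits=17, v=34
  hits=19, v=8

Final answer: 19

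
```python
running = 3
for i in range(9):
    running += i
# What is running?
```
Trace:
  running=3
  running=3, i=0
  running=4, i=1
  running=6, i=2
  running=9, i=3
  running=13, i=4
  running=18, i=5
  running=24, i=6
  running=31, i=7
  running=39, i=8

Final answer: 39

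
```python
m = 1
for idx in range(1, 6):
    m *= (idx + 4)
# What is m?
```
Trace:
  m=1
  m=5, idx=1
  m=30, idx=2
  m=210, idx=3
  m=1680, idx=4
  m=15120, idx=5

Final answer: 15120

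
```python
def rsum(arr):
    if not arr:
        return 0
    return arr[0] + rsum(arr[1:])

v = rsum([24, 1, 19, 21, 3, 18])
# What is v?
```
Call trace:
rsum(arr=[24, 1, 19, 21, 3, 18])
  rsum(arr=[1, 19, 21, 3, 18])
    rsum(arr=[19, 21, 3, 18])
      rsum(arr=[21, 3, 18])
        rsum(arr=[3, 18])
          rsum(arr=[18])
            rsum(arr=[])
            -> return 0
          -> return 18
        -> return 21
      -> return 42
    -> return 61
  -> return 62
-> return 86

Final answer: 86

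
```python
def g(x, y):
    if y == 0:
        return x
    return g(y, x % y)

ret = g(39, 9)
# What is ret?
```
Call trace:
g(x=39, y=9)
  g(x=9, y=3)
    g(x=3, y=0)
    -> return 3
  -> return 3
-> return 3

Final answer: 3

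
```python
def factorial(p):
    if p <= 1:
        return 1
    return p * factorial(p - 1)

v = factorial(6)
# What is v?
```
Call trace:
factorial(p=6)
  factorial(p=5)
    factorial(p=4)
      factorial(p=3)
        factorial(p=2)
          factorial(p=1)
          -> return 1
        -> return 2
      -> return 6
    -> return 24
  -> return 120
-> return 720

Final answer: 720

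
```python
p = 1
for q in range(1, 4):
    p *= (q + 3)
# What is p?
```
Trace:
  p=1
  p=4, q=1
  p=20, q=2
  p=120, q=3

Final answer: 120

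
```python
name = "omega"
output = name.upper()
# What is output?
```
Trace:
  name='omega'
  name='omega', output='OMEGA'

Final answer: 'OMEGA'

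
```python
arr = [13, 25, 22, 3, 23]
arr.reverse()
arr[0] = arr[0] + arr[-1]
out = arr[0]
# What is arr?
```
Trace:
  arr=[13, 25, 22, 3, 23]
  arr=[23, 3, 22, 25, 13]
  arr=[36, 3, 22, 25, 13]
  arr=[36, 3, 22, 25, 13], out=36

Final answer: [36, 3, 22, 25, 13]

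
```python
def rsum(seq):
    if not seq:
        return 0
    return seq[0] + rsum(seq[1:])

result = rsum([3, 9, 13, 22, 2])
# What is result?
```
Call trace:
rsum(seq=[3, 9, 13, 22, 2])
  rsum(seq=[9, 13, 22, 2])
    rsum(seq=[13, 22, 2])
      rsum(seq=[22, 2])
        rsum(seq=[2])
          rsum(seq=[])
          -> return 0
        -> return 2
      -> return 24
    -> return 37
  -> return 46
-> return 49

Final answer: 49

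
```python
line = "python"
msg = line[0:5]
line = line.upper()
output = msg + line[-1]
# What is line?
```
Trace:
  line='python'
  line='python', msg='pytho'
  line='PYTHON', msg='pytho'
  line='PYTHON', msg='pytho', output='pythoN'

Final answer: 'PYTHON'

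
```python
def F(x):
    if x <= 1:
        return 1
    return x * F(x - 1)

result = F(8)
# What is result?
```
Call trace:
F(x=8)
  F(x=7)
    F(x=6)
      F(x=5)
        F(x=4)
          F(x=3)
            F(x=2)
              F(x=1)
              -> return 1
            -> return 2
          -> return 6
        -> return 24
      -> return 120
    -> return 720
  -> return 5040
-> return 40320

Final answer: 40320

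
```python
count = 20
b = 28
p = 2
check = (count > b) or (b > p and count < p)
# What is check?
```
Trace:
  count=20
  count=20, b=28
  count=20, b=28, p=2
  count=20, b=28, p=2, check=False

Final answer: False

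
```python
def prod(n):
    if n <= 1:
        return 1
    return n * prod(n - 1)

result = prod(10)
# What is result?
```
Call trace:
prod(n=10)
  prod(n=9)
    prod(n=8)
      prod(n=7)
        prod(n=6)
          prod(n=5)
            prod(n=4)
              prod(n=3)
                prod(n=2)
                  prod(n=1)
                  -> return 1
                -> return 2
              -> return 6
            -> return 24
          -> return 120
        -> return 720
      -> return 5040
    -> return 40320
  -> return 362880
-> return 3628800

Final answer: 3628800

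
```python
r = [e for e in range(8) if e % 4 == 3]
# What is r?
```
Trace:
  e=0
  e=1
  e=2
  e=3
  e=4
  e=5
  e=6
  e=7
  r=[3, 7]

Final answer: [3, 7]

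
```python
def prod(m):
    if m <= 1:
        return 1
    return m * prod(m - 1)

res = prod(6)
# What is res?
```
Call trace:
prod(m=6)
  prod(m=5)
    prod(m=4)
      prod(m=3)
        prod(m=2)
          prod(m=1)
          -> return 1
        -> return 2
      -> return 6
    -> return 24
  -> return 120
-> return 720

Final answer: 720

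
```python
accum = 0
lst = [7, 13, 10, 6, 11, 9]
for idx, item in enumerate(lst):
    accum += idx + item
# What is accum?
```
Trace:
  accum=0
  accum=7, idx=0, item=7
  accum=21, idx=1, item=13
  accum=33, idx=2, item=10
  accum=42, idx=3, item=6
  accum=57, idx=4, item=11
  accum=71, idx=5, item=9

Final answer: 71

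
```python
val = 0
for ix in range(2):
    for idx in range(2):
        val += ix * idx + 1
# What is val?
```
Trace:
  val=0
  val=1, ix=0, idx=0
  val=2, ix=0, idx=1
  val=3, ix=1, idx=0
  val=5, ix=1, idx=1

Final answer: 5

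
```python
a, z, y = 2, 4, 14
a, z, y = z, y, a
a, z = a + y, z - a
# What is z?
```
Trace:
  a=2, z=4, y=14
  a=4, z=14, y=2
  a=6, z=10, y=2

Final answer: 10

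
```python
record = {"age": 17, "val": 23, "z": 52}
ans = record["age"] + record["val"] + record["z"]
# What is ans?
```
Trace:
  record={'age': 17, 'val': 23, 'z': 52}
  record={'age': 17, 'val': 23, 'z': 52}, ans=92

Final answer: 92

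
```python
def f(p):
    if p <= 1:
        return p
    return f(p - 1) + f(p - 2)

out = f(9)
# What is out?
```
Call trace (a repeated sub-call is expanded the first time; later identical calls just restate its return value):
f(p=9)
  f(p=8)
    f(p=7)
      f(p=6)
        f(p=5)
          f(p=4)
            f(p=3)
              f(p=2)
                f(p=1)
                -> return 1
                f(p=0)
                -> return 0
              -> return 1
              f(p=1)
              -> return 1
            -> return 2
            f(p=2) -> return 1  (same call as traced above)
          -> return 3
          f(p=3) -> return 2  (same call as traced above)
        -> return 5
        f(p=4) -> return 3  (same call as traced above)
      -> return 8
      f(p=5) -> return 5  (same call as traced above)
    -> return 13
    f(p=6) -> return 8  (same call as traced above)
  -> return 21
  f(p=7) -> return 13  (same call as traced above)
-> return 34

Final answer: 34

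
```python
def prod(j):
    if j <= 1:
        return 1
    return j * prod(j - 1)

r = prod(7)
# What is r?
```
Call trace:
prod(j=7)
  prod(j=6)
    prod(j=5)
      prod(j=4)
        prod(j=3)
          prod(j=2)
            prod(j=1)
            -> return 1
          -> return 2
        -> return 6
      -> return 24
    -> return 120
  -> return 720
-> return 5040

Final answer: 5040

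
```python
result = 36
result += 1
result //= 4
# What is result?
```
Trace:
  result=36
  result=37
  result=9

Final answer: 9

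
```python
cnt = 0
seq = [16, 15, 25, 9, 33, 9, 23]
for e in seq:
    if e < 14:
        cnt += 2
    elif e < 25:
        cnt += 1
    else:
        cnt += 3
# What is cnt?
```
Trace:
  cnt=0
  cnt=1, e=16
  cnt=2, e=15
  cnt=5, e=25
  cnt=7, e=9
  cnt=10, e=33
  cnt=12, e=9
  cnt=13, e=23

Final answer: 13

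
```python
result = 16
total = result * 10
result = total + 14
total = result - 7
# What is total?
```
Trace:
  result=16
  result=16, total=160
  result=174, total=160
  result=174, total=167

Final answer: 167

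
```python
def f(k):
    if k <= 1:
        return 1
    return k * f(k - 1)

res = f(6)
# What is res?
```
Call trace:
f(k=6)
  f(k=5)
    f(k=4)
      f(k=3)
        f(k=2)
          f(k=1)
          -> return 1
        -> return 2
      -> return 6
    -> return 24
  -> return 120
-> return 720

Final answer: 720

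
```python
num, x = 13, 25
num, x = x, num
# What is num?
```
Trace:
  num=13, x=25
  num=25, x=13

Final answer: 25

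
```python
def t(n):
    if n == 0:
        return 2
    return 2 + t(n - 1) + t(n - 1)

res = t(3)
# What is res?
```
Call trace (a repeated sub-call is expanded the first time; later identical calls just restate its return value):
t(n=3)
  t(n=2)
    t(n=1)
      t(n=0)
      -> return 2
      t(n=0)
      -> return 2
    -> return 6
    t(n=1) -> return 6  (same call as traced above)
  -> return 14
  t(n=2) -> return 14  (same call as traced above)
-> return 30

Final answer: 30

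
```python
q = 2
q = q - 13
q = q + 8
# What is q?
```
Trace:
  q=2
  q=-11
  q=-3

Final answer: -3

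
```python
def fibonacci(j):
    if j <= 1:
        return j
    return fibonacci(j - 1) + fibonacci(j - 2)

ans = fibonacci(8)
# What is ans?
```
Call trace (a repeated sub-call is expanded the first time; later identical calls just restate its return value):
fibonacci(j=8)
  fibonacci(j=7)
    fibonacci(j=6)
      fibonacci(j=5)
        fibonacci(j=4)
          fibonacci(j=3)
            fibonacci(j=2)
              fibonacci(j=1)
              -> return 1
              fibonacci(j=0)
              -> return 0
            -> return 1
            fibonacci(j=1)
            -> return 1
          -> return 2
          fibonacci(j=2) -> return 1  (same call as traced above)
        -> return 3
        fibonacci(j=3) -> return 2  (same call as traced above)
      -> return 5
      fibonacci(j=4) -> return 3  (same call as traced above)
    -> return 8
    fibonacci(j=5) -> return 5  (same call as traced above)
  -> return 13
  fibonacci(j=6) -> return 8  (same call as traced above)
-> return 21

Final answer: 21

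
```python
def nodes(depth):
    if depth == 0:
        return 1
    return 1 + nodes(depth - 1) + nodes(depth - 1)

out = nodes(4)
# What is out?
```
Call trace (a repeated sub-call is expanded the first time; later identical calls just restate its return value):
nodes(depth=4)
  nodes(depth=3)
    nodes(depth=2)
      nodes(depth=1)
        nodes(depth=0)
        -> return 1
        nodes(depth=0)
        -> return 1
      -> return 3
      nodes(depth=1) -> return 3  (same call as traced above)
    -> return 7
    nodes(depth=2) -> return 7  (same call as traced above)
  -> return 15
  nodes(depth=3) -> return 15  (same call as traced above)
-> return 31

Final answer: 31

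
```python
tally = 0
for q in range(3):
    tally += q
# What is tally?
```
Trace:
  tally=0
  tally=0, q=0
  tally=1, q=1
  tally=3, q=2

Final answer: 3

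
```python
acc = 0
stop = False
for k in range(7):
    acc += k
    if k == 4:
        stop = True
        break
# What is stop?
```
Trace:
  acc=0
  acc=0, stop=False
  acc=0, stop=False, k=0
  acc=1, stop=False, k=1
  acc=3, stop=False, k=2
  acc=6, stop=False, k=3
  acc=10, stop=True, k=4

Final answer: True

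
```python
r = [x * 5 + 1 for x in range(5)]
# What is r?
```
Trace:
  x=0
  x=1
  x=2
  x=3
  x=4
  r=[1, 6, 11, 16, 21]

Final answer: [1, 6, 11, 16, 21]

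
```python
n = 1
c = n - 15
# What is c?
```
Trace:
  n=1
  n=1, c=-14

Final answer: -14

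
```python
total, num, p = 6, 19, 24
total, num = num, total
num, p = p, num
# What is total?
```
Trace:
  total=6, num=19, p=24
  total=19, num=6, p=24
  total=19, num=24, p=6

Final answer: 19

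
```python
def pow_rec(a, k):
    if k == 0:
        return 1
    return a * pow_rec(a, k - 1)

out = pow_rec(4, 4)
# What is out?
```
Call trace:
pow_rec(a=4, k=4)
  pow_rec(a=4, k=3)
    pow_rec(a=4, k=2)
      pow_rec(a=4, k=1)
        pow_rec(a=4, k=0)
        -> return 1
      -> return 4
    -> return 16
  -> return 64
-> return 256

Final answer: 256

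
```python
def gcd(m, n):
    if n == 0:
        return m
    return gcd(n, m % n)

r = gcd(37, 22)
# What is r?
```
Call trace:
gcd(m=37, n=22)
  gcd(m=22, n=15)
    gcd(m=15, n=7)
      gcd(m=7, n=1)
        gcd(m=1, n=0)
        -> return 1
      -> return 1
    -> return 1
  -> return 1
-> return 1

Final answer: 1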